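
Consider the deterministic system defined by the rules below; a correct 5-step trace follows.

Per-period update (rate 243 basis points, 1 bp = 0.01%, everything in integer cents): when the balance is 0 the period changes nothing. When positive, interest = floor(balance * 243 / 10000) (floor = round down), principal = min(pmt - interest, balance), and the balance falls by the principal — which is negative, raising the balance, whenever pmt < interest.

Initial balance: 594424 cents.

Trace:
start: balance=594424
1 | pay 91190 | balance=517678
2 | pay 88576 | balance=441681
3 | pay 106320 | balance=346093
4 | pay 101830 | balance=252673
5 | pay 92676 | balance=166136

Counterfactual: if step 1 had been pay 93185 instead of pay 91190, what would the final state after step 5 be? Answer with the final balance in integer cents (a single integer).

163941

(re-executing from step 1 with the substitution; state before step 1: balance=594424)
1 | pay 93185 | balance=515683
2 | pay 88576 | balance=439638
3 | pay 106320 | balance=344001
4 | pay 101830 | balance=250530
5 | pay 92676 | balance=163941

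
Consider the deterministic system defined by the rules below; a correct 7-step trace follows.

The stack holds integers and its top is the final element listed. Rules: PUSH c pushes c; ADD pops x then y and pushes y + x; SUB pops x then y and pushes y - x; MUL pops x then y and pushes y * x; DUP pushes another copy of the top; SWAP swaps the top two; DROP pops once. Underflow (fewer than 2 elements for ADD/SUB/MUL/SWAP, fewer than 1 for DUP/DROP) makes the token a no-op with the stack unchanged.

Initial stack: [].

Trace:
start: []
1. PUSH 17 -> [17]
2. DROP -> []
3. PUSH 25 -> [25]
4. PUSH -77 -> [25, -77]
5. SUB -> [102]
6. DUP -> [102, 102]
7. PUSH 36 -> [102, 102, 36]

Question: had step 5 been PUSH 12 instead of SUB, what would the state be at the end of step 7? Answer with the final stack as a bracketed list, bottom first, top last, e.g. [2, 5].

(re-executing from step 5 with the substitution; state before step 5: [25, -77])
5. PUSH 12 -> [25, -77, 12]
6. DUP -> [25, -77, 12, 12]
7. PUSH 36 -> [25, -77, 12, 12, 36]

[25, -77, 12, 12, 36]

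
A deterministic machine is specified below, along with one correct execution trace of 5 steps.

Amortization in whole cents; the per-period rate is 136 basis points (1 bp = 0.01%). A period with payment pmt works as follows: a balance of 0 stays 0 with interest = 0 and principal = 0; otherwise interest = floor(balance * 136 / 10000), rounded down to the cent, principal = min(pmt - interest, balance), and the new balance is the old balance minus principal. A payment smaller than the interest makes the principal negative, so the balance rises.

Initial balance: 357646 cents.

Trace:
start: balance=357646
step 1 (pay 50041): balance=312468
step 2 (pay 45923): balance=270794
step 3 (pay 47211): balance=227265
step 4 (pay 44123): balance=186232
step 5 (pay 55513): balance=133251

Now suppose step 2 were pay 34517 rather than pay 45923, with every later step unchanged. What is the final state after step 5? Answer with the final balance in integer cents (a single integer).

(re-executing from step 2 with the substitution; state before step 2: balance=312468)
step 2 (pay 34517): balance=282200
step 3 (pay 47211): balance=238826
step 4 (pay 44123): balance=197951
step 5 (pay 55513): balance=145130

145130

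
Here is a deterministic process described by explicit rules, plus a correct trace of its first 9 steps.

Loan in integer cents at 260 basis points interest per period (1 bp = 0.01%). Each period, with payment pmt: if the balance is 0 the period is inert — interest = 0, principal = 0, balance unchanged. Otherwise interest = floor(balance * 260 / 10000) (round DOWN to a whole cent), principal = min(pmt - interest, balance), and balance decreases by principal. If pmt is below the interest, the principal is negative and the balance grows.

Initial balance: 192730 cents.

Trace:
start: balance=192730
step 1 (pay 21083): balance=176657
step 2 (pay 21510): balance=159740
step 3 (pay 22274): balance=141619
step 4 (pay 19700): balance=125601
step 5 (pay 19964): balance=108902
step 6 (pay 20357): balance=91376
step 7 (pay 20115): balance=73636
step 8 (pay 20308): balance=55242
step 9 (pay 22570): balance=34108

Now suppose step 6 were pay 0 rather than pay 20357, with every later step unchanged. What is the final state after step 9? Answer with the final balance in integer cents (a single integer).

(re-executing from step 6 with the substitution; state before step 6: balance=108902)
step 6 (pay 0): balance=111733
step 7 (pay 20115): balance=94523
step 8 (pay 20308): balance=76672
step 9 (pay 22570): balance=56095

56095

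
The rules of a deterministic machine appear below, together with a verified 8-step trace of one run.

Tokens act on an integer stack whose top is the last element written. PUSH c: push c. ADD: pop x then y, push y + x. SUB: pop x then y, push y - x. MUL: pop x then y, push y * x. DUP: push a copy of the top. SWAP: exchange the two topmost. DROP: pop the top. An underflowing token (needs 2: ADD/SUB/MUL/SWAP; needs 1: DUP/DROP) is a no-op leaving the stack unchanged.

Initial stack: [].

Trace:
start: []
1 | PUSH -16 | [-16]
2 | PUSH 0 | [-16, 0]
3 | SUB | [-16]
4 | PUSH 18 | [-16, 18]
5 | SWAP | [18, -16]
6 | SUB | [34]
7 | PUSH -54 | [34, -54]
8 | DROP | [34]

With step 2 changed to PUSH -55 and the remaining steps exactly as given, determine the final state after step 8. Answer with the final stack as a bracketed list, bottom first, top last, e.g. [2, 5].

(re-executing from step 2 with the substitution; state before step 2: [-16])
2 | PUSH -55 | [-16, -55]
3 | SUB | [39]
4 | PUSH 18 | [39, 18]
5 | SWAP | [18, 39]
6 | SUB | [-21]
7 | PUSH -54 | [-21, -54]
8 | DROP | [-21]

[-21]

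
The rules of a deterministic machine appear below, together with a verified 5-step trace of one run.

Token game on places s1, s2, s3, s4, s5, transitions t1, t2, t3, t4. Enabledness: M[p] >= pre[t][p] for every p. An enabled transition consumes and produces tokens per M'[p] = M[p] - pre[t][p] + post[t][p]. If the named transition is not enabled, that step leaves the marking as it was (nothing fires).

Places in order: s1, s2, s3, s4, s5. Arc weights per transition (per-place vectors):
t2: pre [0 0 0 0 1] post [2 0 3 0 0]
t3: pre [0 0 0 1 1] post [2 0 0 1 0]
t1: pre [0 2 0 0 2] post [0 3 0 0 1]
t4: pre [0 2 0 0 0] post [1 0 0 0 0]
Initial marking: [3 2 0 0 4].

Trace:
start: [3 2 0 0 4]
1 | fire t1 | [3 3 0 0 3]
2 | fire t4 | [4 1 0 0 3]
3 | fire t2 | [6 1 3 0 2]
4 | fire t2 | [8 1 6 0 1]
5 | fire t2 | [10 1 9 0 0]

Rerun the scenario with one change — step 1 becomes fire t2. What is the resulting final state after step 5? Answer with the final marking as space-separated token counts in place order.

12 0 12 0 0

(re-executing from step 1 with the substitution; state before step 1: [3 2 0 0 4])
1 | fire t2 | [5 2 3 0 3]
2 | fire t4 | [6 0 3 0 3]
3 | fire t2 | [8 0 6 0 2]
4 | fire t2 | [10 0 9 0 1]
5 | fire t2 | [12 0 12 0 0]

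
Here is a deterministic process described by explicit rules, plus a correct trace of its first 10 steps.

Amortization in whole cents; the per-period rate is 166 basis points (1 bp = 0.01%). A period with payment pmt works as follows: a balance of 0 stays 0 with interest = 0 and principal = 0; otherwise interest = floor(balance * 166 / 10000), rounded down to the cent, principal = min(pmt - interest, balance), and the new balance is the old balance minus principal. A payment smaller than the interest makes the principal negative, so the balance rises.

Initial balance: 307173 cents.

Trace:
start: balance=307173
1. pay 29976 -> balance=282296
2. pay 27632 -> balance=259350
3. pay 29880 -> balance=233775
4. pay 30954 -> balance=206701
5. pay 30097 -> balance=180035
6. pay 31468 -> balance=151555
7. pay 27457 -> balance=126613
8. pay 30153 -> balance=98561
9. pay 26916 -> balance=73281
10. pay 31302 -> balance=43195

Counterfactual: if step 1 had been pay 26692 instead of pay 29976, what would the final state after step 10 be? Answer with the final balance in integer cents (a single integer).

47001

(re-executing from step 1 with the substitution; state before step 1: balance=307173)
1. pay 26692 -> balance=285580
2. pay 27632 -> balance=262688
3. pay 29880 -> balance=237168
4. pay 30954 -> balance=210150
5. pay 30097 -> balance=183541
6. pay 31468 -> balance=155119
7. pay 27457 -> balance=130236
8. pay 30153 -> balance=102244
9. pay 26916 -> balance=77025
10. pay 31302 -> balance=47001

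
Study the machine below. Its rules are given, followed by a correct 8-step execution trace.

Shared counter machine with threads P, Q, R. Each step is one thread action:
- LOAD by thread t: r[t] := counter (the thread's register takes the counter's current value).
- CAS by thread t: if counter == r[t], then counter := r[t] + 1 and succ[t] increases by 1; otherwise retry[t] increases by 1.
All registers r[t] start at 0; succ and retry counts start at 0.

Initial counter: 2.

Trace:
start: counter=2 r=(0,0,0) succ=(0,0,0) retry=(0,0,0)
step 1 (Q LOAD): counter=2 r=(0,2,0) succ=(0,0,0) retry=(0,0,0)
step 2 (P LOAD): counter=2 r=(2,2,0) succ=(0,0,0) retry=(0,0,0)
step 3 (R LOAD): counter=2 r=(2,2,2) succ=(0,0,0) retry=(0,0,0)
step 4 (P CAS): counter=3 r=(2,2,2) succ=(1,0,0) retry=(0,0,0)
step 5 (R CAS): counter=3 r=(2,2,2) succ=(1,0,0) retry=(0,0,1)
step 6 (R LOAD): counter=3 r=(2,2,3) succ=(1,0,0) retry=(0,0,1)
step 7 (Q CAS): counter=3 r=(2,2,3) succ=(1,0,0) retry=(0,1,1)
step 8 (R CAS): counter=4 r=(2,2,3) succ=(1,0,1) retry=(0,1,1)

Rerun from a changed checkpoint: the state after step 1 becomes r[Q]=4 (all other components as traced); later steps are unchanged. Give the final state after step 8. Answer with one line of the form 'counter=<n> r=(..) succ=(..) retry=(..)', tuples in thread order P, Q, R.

state after step 1 := counter=2 r=(0,4,0) succ=(0,0,0) retry=(0,0,0)
step 2 (P LOAD): counter=2 r=(2,4,0) succ=(0,0,0) retry=(0,0,0)
step 3 (R LOAD): counter=2 r=(2,4,2) succ=(0,0,0) retry=(0,0,0)
step 4 (P CAS): counter=3 r=(2,4,2) succ=(1,0,0) retry=(0,0,0)
step 5 (R CAS): counter=3 r=(2,4,2) succ=(1,0,0) retry=(0,0,1)
step 6 (R LOAD): counter=3 r=(2,4,3) succ=(1,0,0) retry=(0,0,1)
step 7 (Q CAS): counter=3 r=(2,4,3) succ=(1,0,0) retry=(0,1,1)
step 8 (R CAS): counter=4 r=(2,4,3) succ=(1,0,1) retry=(0,1,1)

counter=4 r=(2,4,3) succ=(1,0,1) retry=(0,1,1)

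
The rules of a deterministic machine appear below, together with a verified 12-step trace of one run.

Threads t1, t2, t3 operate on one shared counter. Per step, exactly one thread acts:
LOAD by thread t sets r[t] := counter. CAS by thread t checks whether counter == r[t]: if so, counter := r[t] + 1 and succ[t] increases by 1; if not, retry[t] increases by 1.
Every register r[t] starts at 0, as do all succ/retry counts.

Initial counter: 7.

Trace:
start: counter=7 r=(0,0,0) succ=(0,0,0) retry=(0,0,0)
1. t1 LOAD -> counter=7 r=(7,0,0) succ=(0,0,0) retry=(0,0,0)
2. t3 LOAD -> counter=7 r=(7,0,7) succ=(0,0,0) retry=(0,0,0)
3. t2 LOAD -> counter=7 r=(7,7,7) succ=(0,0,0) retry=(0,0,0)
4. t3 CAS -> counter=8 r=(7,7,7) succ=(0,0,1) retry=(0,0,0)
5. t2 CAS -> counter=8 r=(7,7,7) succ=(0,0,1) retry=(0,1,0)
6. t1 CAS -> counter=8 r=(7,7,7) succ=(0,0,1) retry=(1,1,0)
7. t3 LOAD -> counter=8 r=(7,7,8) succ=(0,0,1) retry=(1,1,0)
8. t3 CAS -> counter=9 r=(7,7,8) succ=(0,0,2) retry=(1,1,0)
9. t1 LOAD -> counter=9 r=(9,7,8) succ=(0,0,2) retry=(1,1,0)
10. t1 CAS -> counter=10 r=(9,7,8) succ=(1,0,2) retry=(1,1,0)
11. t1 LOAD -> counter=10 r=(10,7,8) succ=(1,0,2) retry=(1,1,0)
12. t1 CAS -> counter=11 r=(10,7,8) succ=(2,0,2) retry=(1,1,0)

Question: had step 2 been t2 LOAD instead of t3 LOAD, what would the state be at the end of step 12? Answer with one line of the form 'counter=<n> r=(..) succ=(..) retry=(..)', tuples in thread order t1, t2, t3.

(re-executing from step 2 with the substitution; state before step 2: counter=7 r=(7,0,0) succ=(0,0,0) retry=(0,0,0))
2. t2 LOAD -> counter=7 r=(7,7,0) succ=(0,0,0) retry=(0,0,0)
3. t2 LOAD -> counter=7 r=(7,7,0) succ=(0,0,0) retry=(0,0,0)
4. t3 CAS -> counter=7 r=(7,7,0) succ=(0,0,0) retry=(0,0,1)
5. t2 CAS -> counter=8 r=(7,7,0) succ=(0,1,0) retry=(0,0,1)
6. t1 CAS -> counter=8 r=(7,7,0) succ=(0,1,0) retry=(1,0,1)
7. t3 LOAD -> counter=8 r=(7,7,8) succ=(0,1,0) retry=(1,0,1)
8. t3 CAS -> counter=9 r=(7,7,8) succ=(0,1,1) retry=(1,0,1)
9. t1 LOAD -> counter=9 r=(9,7,8) succ=(0,1,1) retry=(1,0,1)
10. t1 CAS -> counter=10 r=(9,7,8) succ=(1,1,1) retry=(1,0,1)
11. t1 LOAD -> counter=10 r=(10,7,8) succ=(1,1,1) retry=(1,0,1)
12. t1 CAS -> counter=11 r=(10,7,8) succ=(2,1,1) retry=(1,0,1)

counter=11 r=(10,7,8) succ=(2,1,1) retry=(1,0,1)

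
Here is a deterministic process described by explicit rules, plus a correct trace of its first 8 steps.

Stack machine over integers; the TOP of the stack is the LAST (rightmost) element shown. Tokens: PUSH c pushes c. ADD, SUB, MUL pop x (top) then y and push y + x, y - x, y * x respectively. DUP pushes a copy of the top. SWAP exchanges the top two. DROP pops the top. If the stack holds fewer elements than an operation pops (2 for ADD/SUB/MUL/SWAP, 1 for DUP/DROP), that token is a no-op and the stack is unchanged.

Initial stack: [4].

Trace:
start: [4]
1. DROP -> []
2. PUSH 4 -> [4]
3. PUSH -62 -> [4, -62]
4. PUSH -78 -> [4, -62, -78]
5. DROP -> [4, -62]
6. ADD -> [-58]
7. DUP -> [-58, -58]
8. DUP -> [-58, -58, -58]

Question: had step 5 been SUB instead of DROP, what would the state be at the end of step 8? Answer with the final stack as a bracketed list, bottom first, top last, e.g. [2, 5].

(re-executing from step 5 with the substitution; state before step 5: [4, -62, -78])
5. SUB -> [4, 16]
6. ADD -> [20]
7. DUP -> [20, 20]
8. DUP -> [20, 20, 20]

[20, 20, 20]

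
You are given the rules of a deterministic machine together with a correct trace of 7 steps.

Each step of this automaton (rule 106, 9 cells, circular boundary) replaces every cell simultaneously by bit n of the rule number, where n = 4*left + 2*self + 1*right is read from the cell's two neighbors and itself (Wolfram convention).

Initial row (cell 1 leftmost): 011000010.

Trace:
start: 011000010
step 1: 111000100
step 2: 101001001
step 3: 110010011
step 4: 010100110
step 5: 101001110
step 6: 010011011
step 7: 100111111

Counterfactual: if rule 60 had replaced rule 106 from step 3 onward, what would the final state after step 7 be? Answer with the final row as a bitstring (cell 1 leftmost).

(re-executing steps 3..7 under rule 60; state before step 3: 101001001)
step 3: 011101101
step 4: 110011011
step 5: 001010110
step 6: 001111101
step 7: 101000011

101000011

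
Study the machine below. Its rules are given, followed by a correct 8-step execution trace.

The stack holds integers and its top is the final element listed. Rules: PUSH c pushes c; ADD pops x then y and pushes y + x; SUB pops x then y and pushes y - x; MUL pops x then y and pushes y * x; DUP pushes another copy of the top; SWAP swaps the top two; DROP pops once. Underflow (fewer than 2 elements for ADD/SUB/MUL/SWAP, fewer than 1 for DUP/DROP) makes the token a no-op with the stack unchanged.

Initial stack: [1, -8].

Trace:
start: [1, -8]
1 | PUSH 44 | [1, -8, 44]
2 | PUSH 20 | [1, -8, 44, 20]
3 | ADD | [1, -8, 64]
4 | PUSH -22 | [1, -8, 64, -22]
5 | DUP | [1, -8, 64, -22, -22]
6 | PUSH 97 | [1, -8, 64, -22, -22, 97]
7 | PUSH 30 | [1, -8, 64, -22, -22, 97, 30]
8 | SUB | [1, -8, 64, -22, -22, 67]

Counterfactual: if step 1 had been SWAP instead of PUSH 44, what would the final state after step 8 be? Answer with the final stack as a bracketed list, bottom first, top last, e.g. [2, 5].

[-8, 21, -22, -22, 67]

(re-executing from step 1 with the substitution; state before step 1: [1, -8])
1 | SWAP | [-8, 1]
2 | PUSH 20 | [-8, 1, 20]
3 | ADD | [-8, 21]
4 | PUSH -22 | [-8, 21, -22]
5 | DUP | [-8, 21, -22, -22]
6 | PUSH 97 | [-8, 21, -22, -22, 97]
7 | PUSH 30 | [-8, 21, -22, -22, 97, 30]
8 | SUB | [-8, 21, -22, -22, 67]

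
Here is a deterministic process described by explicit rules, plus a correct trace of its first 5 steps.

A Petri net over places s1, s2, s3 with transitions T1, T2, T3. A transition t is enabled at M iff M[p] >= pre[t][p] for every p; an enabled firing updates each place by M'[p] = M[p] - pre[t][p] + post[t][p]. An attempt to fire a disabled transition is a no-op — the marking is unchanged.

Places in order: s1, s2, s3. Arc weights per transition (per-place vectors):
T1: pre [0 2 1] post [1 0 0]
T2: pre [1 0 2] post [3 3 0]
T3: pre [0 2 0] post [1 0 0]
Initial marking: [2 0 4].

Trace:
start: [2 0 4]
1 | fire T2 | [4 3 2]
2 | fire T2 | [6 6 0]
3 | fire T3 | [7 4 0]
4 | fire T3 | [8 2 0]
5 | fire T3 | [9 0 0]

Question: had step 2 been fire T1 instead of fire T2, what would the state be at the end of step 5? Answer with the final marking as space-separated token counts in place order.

5 1 1

(re-executing from step 2 with the substitution; state before step 2: [4 3 2])
2 | fire T1 | [5 1 1]
3 | fire T3 | [5 1 1]
4 | fire T3 | [5 1 1]
5 | fire T3 | [5 1 1]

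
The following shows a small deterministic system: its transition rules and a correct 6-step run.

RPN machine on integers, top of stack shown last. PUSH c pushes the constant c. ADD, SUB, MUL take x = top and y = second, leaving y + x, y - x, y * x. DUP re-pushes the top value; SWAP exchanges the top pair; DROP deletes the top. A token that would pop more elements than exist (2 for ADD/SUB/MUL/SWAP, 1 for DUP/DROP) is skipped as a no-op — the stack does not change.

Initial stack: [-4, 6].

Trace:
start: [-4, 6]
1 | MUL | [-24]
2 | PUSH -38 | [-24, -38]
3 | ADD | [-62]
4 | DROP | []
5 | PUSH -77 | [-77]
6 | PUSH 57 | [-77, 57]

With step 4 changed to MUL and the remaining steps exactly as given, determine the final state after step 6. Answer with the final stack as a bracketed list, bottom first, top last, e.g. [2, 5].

[-62, -77, 57]

(re-executing from step 4 with the substitution; state before step 4: [-62])
4 | MUL | [-62]
5 | PUSH -77 | [-62, -77]
6 | PUSH 57 | [-62, -77, 57]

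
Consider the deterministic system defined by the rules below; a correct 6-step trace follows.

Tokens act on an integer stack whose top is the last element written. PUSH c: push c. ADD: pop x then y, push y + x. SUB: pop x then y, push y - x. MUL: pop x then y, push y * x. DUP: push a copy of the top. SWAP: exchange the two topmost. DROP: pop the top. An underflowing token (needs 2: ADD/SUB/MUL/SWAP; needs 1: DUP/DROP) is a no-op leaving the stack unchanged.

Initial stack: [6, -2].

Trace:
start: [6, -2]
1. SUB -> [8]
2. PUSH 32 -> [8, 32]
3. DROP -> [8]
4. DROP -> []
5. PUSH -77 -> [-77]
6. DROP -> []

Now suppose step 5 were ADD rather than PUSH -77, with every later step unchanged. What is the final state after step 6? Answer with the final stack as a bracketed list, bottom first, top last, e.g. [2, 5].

(re-executing from step 5 with the substitution; state before step 5: [])
5. ADD -> []
6. DROP -> []

[]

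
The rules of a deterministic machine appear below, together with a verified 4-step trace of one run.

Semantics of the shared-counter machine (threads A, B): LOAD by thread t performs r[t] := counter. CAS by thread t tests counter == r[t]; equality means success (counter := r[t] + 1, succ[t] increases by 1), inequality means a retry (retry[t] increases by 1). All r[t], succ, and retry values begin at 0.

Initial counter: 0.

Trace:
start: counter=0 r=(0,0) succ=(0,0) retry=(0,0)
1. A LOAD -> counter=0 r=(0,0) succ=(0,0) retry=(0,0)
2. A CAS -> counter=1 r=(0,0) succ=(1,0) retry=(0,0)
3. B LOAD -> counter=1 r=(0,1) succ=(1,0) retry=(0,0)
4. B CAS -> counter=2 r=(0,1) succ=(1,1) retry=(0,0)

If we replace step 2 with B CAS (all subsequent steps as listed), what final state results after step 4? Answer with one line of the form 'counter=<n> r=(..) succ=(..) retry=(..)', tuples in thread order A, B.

counter=2 r=(0,1) succ=(0,2) retry=(0,0)

(re-executing from step 2 with the substitution; state before step 2: counter=0 r=(0,0) succ=(0,0) retry=(0,0))
2. B CAS -> counter=1 r=(0,0) succ=(0,1) retry=(0,0)
3. B LOAD -> counter=1 r=(0,1) succ=(0,1) retry=(0,0)
4. B CAS -> counter=2 r=(0,1) succ=(0,2) retry=(0,0)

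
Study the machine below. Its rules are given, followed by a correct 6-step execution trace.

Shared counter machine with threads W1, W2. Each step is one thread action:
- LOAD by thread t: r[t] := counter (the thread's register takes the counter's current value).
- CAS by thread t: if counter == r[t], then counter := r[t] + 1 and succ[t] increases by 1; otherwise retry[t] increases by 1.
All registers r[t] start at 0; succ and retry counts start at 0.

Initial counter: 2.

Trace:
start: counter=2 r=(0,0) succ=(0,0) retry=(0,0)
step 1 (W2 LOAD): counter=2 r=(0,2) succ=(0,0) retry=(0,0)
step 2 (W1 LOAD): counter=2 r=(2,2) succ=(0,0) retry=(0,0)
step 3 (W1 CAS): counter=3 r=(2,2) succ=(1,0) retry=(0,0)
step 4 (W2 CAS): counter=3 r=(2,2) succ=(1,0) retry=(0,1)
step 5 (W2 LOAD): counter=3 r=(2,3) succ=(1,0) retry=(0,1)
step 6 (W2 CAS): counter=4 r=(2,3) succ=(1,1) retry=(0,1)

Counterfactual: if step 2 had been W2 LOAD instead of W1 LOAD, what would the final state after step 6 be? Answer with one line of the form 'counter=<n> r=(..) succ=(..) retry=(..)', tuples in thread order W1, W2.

(re-executing from step 2 with the substitution; state before step 2: counter=2 r=(0,2) succ=(0,0) retry=(0,0))
step 2 (W2 LOAD): counter=2 r=(0,2) succ=(0,0) retry=(0,0)
step 3 (W1 CAS): counter=2 r=(0,2) succ=(0,0) retry=(1,0)
step 4 (W2 CAS): counter=3 r=(0,2) succ=(0,1) retry=(1,0)
step 5 (W2 LOAD): counter=3 r=(0,3) succ=(0,1) retry=(1,0)
step 6 (W2 CAS): counter=4 r=(0,3) succ=(0,2) retry=(1,0)

counter=4 r=(0,3) succ=(0,2) retry=(1,0)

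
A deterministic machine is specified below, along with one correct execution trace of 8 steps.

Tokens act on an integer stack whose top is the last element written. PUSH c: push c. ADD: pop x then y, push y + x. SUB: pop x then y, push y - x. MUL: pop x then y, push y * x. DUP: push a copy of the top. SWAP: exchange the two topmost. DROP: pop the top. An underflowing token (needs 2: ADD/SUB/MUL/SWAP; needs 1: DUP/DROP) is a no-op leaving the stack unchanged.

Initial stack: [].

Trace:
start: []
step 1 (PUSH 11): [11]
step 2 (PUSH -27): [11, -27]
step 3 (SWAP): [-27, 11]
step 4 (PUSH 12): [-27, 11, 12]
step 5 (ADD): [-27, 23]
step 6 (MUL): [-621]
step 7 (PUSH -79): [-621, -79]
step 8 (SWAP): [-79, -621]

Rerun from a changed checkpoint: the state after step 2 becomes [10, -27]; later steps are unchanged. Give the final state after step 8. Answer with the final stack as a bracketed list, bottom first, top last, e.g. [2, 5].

[-79, -594]

state after step 2 := [10, -27]
step 3 (SWAP): [-27, 10]
step 4 (PUSH 12): [-27, 10, 12]
step 5 (ADD): [-27, 22]
step 6 (MUL): [-594]
step 7 (PUSH -79): [-594, -79]
step 8 (SWAP): [-79, -594]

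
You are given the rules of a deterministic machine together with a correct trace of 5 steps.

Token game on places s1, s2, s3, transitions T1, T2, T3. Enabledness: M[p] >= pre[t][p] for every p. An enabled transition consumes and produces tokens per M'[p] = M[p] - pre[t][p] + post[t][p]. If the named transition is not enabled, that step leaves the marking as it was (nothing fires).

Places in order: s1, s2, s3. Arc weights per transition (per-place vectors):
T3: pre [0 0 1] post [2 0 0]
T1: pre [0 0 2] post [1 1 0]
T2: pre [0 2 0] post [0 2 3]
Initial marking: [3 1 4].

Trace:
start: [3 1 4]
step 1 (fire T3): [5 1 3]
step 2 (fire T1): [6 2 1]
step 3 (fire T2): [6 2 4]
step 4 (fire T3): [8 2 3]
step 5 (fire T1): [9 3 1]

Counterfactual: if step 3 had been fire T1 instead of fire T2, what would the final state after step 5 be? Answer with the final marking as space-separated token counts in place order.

8 2 0

(re-executing from step 3 with the substitution; state before step 3: [6 2 1])
step 3 (fire T1): [6 2 1]
step 4 (fire T3): [8 2 0]
step 5 (fire T1): [8 2 0]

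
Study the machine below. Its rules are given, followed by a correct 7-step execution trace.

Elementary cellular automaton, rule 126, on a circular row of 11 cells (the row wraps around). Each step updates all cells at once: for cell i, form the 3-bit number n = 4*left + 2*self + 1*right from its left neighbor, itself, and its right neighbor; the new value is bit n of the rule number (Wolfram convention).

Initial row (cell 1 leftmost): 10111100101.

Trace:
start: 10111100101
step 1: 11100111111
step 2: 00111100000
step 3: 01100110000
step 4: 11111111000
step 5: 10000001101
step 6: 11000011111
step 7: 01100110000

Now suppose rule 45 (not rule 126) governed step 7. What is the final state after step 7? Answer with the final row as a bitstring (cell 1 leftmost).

(re-executing step 7 under rule 45; state before step 7: 11000011111)
step 7: 00011010000

00011010000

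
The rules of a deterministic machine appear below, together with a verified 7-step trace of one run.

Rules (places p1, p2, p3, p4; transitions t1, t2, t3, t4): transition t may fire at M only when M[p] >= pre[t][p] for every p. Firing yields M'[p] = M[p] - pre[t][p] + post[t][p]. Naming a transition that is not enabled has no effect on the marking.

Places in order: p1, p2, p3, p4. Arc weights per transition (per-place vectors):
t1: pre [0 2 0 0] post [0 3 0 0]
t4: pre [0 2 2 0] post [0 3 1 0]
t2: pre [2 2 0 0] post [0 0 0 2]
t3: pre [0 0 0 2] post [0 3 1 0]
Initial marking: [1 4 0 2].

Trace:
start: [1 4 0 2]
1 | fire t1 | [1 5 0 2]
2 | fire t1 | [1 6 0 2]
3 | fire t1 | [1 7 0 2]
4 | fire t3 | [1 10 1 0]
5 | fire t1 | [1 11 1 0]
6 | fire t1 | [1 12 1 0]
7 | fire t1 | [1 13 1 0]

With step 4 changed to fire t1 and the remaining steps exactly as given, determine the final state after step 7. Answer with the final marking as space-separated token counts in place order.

1 11 0 2

(re-executing from step 4 with the substitution; state before step 4: [1 7 0 2])
4 | fire t1 | [1 8 0 2]
5 | fire t1 | [1 9 0 2]
6 | fire t1 | [1 10 0 2]
7 | fire t1 | [1 11 0 2]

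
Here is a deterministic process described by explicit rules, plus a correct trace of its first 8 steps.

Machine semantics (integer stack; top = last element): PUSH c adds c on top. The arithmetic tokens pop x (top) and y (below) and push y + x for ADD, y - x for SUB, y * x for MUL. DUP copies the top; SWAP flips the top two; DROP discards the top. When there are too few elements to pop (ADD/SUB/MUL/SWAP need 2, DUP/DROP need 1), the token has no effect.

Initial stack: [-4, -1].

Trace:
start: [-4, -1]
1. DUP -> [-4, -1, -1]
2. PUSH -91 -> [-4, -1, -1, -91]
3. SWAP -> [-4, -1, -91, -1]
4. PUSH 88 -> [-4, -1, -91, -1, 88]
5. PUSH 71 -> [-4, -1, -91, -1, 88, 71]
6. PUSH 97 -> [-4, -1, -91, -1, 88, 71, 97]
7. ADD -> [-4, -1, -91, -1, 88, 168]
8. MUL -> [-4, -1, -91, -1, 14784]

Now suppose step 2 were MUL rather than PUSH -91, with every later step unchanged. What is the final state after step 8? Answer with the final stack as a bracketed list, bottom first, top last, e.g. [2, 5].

[1, -4, 14784]

(re-executing from step 2 with the substitution; state before step 2: [-4, -1, -1])
2. MUL -> [-4, 1]
3. SWAP -> [1, -4]
4. PUSH 88 -> [1, -4, 88]
5. PUSH 71 -> [1, -4, 88, 71]
6. PUSH 97 -> [1, -4, 88, 71, 97]
7. ADD -> [1, -4, 88, 168]
8. MUL -> [1, -4, 14784]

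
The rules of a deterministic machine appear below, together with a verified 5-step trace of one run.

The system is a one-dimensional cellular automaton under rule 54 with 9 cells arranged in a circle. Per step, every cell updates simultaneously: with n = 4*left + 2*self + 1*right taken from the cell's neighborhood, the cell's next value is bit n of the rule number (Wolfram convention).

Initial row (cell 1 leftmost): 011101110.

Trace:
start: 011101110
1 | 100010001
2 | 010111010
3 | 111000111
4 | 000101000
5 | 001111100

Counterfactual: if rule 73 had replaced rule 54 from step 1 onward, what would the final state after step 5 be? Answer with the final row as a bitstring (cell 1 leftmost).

111111111

(re-executing steps 1..5 under rule 73; state before step 1: 011101110)
1 | 010101010
2 | 000000000
3 | 111111111
4 | 000000000
5 | 111111111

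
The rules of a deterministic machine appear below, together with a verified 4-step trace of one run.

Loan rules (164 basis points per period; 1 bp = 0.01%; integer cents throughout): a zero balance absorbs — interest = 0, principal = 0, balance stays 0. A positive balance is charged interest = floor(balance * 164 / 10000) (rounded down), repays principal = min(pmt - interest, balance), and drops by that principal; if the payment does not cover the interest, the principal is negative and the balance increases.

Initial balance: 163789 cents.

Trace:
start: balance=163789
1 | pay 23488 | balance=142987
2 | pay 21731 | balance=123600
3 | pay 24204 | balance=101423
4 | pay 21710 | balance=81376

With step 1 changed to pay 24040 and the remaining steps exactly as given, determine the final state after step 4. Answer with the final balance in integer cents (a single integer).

(re-executing from step 1 with the substitution; state before step 1: balance=163789)
1 | pay 24040 | balance=142435
2 | pay 21731 | balance=123039
3 | pay 24204 | balance=100852
4 | pay 21710 | balance=80795

80795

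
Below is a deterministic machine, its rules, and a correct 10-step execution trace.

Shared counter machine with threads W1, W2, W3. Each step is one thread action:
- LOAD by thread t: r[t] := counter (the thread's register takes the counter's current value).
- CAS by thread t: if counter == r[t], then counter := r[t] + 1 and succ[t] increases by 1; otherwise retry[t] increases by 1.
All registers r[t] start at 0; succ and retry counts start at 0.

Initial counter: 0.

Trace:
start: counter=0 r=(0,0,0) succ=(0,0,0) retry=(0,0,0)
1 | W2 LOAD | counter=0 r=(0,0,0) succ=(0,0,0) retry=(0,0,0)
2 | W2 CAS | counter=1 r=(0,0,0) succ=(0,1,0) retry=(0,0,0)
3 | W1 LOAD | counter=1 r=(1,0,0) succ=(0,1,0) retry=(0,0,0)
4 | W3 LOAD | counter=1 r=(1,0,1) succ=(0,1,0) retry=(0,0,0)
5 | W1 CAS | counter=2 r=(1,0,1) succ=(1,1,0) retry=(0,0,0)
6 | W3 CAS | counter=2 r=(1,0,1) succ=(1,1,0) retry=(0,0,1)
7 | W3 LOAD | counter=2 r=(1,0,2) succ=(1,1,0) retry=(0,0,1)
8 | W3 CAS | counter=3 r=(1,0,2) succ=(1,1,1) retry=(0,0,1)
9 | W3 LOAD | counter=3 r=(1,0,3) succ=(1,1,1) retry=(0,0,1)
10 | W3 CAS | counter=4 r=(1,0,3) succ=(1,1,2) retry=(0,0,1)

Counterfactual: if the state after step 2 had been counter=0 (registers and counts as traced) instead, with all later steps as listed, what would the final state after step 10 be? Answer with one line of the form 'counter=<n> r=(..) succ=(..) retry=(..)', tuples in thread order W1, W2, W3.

counter=3 r=(0,0,2) succ=(1,1,2) retry=(0,0,1)

state after step 2 := counter=0 r=(0,0,0) succ=(0,1,0) retry=(0,0,0)
3 | W1 LOAD | counter=0 r=(0,0,0) succ=(0,1,0) retry=(0,0,0)
4 | W3 LOAD | counter=0 r=(0,0,0) succ=(0,1,0) retry=(0,0,0)
5 | W1 CAS | counter=1 r=(0,0,0) succ=(1,1,0) retry=(0,0,0)
6 | W3 CAS | counter=1 r=(0,0,0) succ=(1,1,0) retry=(0,0,1)
7 | W3 LOAD | counter=1 r=(0,0,1) succ=(1,1,0) retry=(0,0,1)
8 | W3 CAS | counter=2 r=(0,0,1) succ=(1,1,1) retry=(0,0,1)
9 | W3 LOAD | counter=2 r=(0,0,2) succ=(1,1,1) retry=(0,0,1)
10 | W3 CAS | counter=3 r=(0,0,2) succ=(1,1,2) retry=(0,0,1)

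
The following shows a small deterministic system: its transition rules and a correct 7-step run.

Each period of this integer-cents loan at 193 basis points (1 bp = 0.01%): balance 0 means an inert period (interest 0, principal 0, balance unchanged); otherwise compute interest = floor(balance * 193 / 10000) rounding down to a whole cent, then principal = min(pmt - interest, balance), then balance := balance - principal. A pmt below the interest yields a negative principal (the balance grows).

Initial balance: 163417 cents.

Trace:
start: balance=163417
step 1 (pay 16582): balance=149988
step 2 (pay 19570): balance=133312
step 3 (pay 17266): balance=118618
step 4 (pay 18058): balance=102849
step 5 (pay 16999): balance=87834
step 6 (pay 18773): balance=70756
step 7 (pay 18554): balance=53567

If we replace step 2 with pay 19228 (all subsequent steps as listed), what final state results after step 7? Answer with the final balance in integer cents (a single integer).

53944

(re-executing from step 2 with the substitution; state before step 2: balance=149988)
step 2 (pay 19228): balance=133654
step 3 (pay 17266): balance=118967
step 4 (pay 18058): balance=103205
step 5 (pay 16999): balance=88197
step 6 (pay 18773): balance=71126
step 7 (pay 18554): balance=53944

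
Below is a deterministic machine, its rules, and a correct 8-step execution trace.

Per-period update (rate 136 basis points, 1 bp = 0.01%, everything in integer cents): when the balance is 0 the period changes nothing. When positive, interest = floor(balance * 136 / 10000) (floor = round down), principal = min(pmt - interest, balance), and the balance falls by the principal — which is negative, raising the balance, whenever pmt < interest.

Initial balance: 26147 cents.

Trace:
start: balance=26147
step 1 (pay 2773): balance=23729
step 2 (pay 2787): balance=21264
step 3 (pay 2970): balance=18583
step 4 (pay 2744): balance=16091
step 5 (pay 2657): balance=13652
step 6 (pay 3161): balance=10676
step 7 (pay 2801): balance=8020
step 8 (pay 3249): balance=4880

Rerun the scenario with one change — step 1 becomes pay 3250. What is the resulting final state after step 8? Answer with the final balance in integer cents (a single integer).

(re-executing from step 1 with the substitution; state before step 1: balance=26147)
step 1 (pay 3250): balance=23252
step 2 (pay 2787): balance=20781
step 3 (pay 2970): balance=18093
step 4 (pay 2744): balance=15595
step 5 (pay 2657): balance=13150
step 6 (pay 3161): balance=10167
step 7 (pay 2801): balance=7504
step 8 (pay 3249): balance=4357

4357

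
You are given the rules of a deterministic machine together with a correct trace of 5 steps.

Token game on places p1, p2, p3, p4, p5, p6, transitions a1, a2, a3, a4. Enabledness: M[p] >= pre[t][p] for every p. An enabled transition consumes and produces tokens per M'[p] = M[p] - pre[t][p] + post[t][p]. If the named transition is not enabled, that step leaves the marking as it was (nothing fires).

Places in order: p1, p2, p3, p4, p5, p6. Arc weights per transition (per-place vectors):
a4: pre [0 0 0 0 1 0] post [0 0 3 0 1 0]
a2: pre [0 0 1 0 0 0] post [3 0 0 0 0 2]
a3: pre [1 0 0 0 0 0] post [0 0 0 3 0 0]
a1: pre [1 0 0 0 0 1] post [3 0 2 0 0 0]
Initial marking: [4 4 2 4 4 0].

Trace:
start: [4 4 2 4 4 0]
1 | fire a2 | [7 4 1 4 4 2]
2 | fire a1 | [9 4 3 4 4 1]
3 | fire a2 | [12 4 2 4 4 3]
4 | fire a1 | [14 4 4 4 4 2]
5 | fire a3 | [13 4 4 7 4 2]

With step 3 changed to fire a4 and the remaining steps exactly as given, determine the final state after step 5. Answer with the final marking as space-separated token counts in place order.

(re-executing from step 3 with the substitution; state before step 3: [9 4 3 4 4 1])
3 | fire a4 | [9 4 6 4 4 1]
4 | fire a1 | [11 4 8 4 4 0]
5 | fire a3 | [10 4 8 7 4 0]

10 4 8 7 4 0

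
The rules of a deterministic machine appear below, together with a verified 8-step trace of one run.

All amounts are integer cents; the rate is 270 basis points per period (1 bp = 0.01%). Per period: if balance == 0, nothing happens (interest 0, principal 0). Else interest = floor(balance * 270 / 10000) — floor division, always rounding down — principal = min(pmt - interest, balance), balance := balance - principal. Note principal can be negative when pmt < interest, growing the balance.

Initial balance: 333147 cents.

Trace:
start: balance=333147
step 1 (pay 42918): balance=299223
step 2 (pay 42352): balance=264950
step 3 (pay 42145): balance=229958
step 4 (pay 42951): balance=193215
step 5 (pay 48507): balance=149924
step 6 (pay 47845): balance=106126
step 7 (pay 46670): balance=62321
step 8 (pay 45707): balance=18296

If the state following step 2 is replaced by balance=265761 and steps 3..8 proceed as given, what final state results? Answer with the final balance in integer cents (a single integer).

19248

state after step 2 := balance=265761
step 3 (pay 42145): balance=230791
step 4 (pay 42951): balance=194071
step 5 (pay 48507): balance=150803
step 6 (pay 47845): balance=107029
step 7 (pay 46670): balance=63248
step 8 (pay 45707): balance=19248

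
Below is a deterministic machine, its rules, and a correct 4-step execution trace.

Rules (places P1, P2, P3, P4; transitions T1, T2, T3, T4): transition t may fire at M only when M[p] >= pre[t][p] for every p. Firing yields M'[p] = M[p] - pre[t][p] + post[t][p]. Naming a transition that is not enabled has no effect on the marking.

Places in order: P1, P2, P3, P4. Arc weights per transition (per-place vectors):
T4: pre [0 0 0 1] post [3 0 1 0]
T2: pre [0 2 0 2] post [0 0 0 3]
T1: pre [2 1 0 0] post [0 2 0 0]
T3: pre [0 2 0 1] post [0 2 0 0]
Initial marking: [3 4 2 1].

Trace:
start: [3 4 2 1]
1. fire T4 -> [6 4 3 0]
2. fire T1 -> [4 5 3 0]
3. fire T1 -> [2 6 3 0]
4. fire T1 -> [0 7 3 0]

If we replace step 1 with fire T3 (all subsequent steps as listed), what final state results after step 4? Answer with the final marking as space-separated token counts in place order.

(re-executing from step 1 with the substitution; state before step 1: [3 4 2 1])
1. fire T3 -> [3 4 2 0]
2. fire T1 -> [1 5 2 0]
3. fire T1 -> [1 5 2 0]
4. fire T1 -> [1 5 2 0]

1 5 2 0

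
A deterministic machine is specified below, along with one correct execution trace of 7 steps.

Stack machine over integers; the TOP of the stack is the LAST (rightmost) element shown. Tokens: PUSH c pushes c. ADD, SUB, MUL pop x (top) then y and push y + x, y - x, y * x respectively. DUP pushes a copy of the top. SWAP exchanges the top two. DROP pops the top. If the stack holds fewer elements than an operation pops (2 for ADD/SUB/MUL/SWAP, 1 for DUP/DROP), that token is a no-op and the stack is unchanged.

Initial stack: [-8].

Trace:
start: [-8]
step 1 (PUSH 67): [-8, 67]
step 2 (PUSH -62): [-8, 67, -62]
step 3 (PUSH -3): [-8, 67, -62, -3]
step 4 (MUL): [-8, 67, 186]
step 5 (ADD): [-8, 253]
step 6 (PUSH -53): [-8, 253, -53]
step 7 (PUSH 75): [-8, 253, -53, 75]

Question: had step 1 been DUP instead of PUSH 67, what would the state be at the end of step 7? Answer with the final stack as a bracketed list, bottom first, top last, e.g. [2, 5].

(re-executing from step 1 with the substitution; state before step 1: [-8])
step 1 (DUP): [-8, -8]
step 2 (PUSH -62): [-8, -8, -62]
step 3 (PUSH -3): [-8, -8, -62, -3]
step 4 (MUL): [-8, -8, 186]
step 5 (ADD): [-8, 178]
step 6 (PUSH -53): [-8, 178, -53]
step 7 (PUSH 75): [-8, 178, -53, 75]

[-8, 178, -53, 75]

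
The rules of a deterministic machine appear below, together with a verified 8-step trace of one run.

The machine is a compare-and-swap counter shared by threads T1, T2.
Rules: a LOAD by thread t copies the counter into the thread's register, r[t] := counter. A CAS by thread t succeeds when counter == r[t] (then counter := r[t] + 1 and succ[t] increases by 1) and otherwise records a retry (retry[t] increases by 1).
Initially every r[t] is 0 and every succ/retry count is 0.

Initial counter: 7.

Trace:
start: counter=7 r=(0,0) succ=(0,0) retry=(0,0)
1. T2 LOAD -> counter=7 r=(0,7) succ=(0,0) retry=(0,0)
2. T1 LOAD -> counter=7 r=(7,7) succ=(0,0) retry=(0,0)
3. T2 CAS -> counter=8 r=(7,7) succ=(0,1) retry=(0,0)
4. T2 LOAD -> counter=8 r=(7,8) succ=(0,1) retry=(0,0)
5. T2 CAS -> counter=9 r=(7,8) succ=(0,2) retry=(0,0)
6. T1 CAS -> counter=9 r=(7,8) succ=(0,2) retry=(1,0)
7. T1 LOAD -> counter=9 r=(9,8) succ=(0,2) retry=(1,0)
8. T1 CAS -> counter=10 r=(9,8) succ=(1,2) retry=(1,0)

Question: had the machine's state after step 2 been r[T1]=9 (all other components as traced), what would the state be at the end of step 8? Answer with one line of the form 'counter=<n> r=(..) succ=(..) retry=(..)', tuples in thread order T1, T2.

state after step 2 := counter=7 r=(9,7) succ=(0,0) retry=(0,0)
3. T2 CAS -> counter=8 r=(9,7) succ=(0,1) retry=(0,0)
4. T2 LOAD -> counter=8 r=(9,8) succ=(0,1) retry=(0,0)
5. T2 CAS -> counter=9 r=(9,8) succ=(0,2) retry=(0,0)
6. T1 CAS -> counter=10 r=(9,8) succ=(1,2) retry=(0,0)
7. T1 LOAD -> counter=10 r=(10,8) succ=(1,2) retry=(0,0)
8. T1 CAS -> counter=11 r=(10,8) succ=(2,2) retry=(0,0)

counter=11 r=(10,8) succ=(2,2) retry=(0,0)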